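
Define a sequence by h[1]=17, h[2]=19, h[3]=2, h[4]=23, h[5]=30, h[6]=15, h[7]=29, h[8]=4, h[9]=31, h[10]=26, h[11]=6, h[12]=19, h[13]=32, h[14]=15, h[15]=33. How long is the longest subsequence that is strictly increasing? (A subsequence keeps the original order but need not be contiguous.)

7

Track the smallest tail for each achievable length (strict):
17 → extends → [17]
19 → extends → [17, 19]
2 → replaces 17 → [2, 19]
23 → extends → [2, 19, 23]
30 → extends → [2, 19, 23, 30]
15 → replaces 19 → [2, 15, 23, 30]
29 → replaces 30 → [2, 15, 23, 29]
4 → replaces 15 → [2, 4, 23, 29]
31 → extends → [2, 4, 23, 29, 31]
26 → replaces 29 → [2, 4, 23, 26, 31]
6 → replaces 23 → [2, 4, 6, 26, 31]
19 → replaces 26 → [2, 4, 6, 19, 31]
32 → extends → [2, 4, 6, 19, 31, 32]
15 → replaces 19 → [2, 4, 6, 15, 31, 32]
33 → extends → [2, 4, 6, 15, 31, 32, 33]
Seven tails, so the longest strictly increasing subsequence has length 7 (e.g. 17, 19, 23, 30, 31, 32, 33).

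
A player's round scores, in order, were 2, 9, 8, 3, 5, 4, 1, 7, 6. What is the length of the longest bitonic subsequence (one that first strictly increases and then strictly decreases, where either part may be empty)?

6

inc[i] = longest strictly increasing subsequence ending at i; dec[i] = longest strictly decreasing subsequence starting at i:
i:     1 2 3 4 5 6 7 8 9
a[i]:  2 9 8 3 5 4 1 7 6
inc:   1 2 2 2 3 3 1 4 4
dec:   2 5 4 2 3 2 1 2 1
Best peak at i=2 (value 9): inc=2, dec=5, length 2+5−1 = 6.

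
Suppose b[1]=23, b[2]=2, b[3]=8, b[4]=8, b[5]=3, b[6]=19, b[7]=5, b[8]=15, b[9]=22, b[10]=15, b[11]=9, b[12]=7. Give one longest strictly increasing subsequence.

2, 3, 5, 15, 22

Patience tails give the LIS length; then backtrack through the dp parents:
23 → extends → [23]
2 → replaces 23 → [2]
8 → extends → [2, 8]
8 → already a tail → [2, 8]
3 → replaces 8 → [2, 3]
19 → extends → [2, 3, 19]
5 → replaces 19 → [2, 3, 5]
15 → extends → [2, 3, 5, 15]
22 → extends → [2, 3, 5, 15, 22]
15 → already a tail → [2, 3, 5, 15, 22]
9 → replaces 15 → [2, 3, 5, 9, 22]
7 → replaces 9 → [2, 3, 5, 7, 22]
Length 5; one witness is 2, 3, 5, 15, 22.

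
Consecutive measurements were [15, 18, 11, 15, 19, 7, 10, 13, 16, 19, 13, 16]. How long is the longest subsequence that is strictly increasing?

5

Track the smallest tail for each achievable length (strict):
15 → extends → [15]
18 → extends → [15, 18]
11 → replaces 15 → [11, 18]
15 → replaces 18 → [11, 15]
19 → extends → [11, 15, 19]
7 → replaces 11 → [7, 15, 19]
10 → replaces 15 → [7, 10, 19]
13 → replaces 19 → [7, 10, 13]
16 → extends → [7, 10, 13, 16]
19 → extends → [7, 10, 13, 16, 19]
13 → already a tail → [7, 10, 13, 16, 19]
16 → already a tail → [7, 10, 13, 16, 19]
Five tails, so the longest strictly increasing subsequence has length 5 (e.g. 7, 10, 13, 16, 19).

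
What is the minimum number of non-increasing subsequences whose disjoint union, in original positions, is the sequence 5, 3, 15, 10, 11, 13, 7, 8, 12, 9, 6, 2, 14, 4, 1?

5

Place each on the leftmost legal pile:
5 → new pile 1 (tops now [5])
3 → pile 1 (tops now [3])
15 → new pile 2 (tops now [3, 15])
10 → pile 2 (tops now [3, 10])
11 → new pile 3 (tops now [3, 10, 11])
13 → new pile 4 (tops now [3, 10, 11, 13])
7 → pile 2 (tops now [3, 7, 11, 13])
8 → pile 3 (tops now [3, 7, 8, 13])
12 → pile 4 (tops now [3, 7, 8, 12])
9 → pile 4 (tops now [3, 7, 8, 9])
6 → pile 2 (tops now [3, 6, 8, 9])
2 → pile 1 (tops now [2, 6, 8, 9])
14 → new pile 5 (tops now [2, 6, 8, 9, 14])
4 → pile 2 (tops now [2, 4, 8, 9, 14])
1 → pile 1 (tops now [1, 4, 8, 9, 14])
Five piles.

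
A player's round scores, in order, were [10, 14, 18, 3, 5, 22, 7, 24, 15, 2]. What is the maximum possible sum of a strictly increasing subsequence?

Let S[i] be the best sum of a strictly increasing subsequence ending at i:
i:      1  2  3  4  5  6  7  8  9 10
a[i]:  10 14 18  3  5 22  7 24 15  2
S:     10 24 42  3  8 64 15 88 39  2
Maximum is 88 (e.g. 10 + 14 + 18 + 22 + 24).

88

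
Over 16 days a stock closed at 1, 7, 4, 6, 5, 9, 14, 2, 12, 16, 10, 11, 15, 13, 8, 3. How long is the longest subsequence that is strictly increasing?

Track the smallest tail for each achievable length (strict):
1 → extends → [1]
7 → extends → [1, 7]
4 → replaces 7 → [1, 4]
6 → extends → [1, 4, 6]
5 → replaces 6 → [1, 4, 5]
9 → extends → [1, 4, 5, 9]
14 → extends → [1, 4, 5, 9, 14]
2 → replaces 4 → [1, 2, 5, 9, 14]
12 → replaces 14 → [1, 2, 5, 9, 12]
16 → extends → [1, 2, 5, 9, 12, 16]
10 → replaces 12 → [1, 2, 5, 9, 10, 16]
11 → replaces 16 → [1, 2, 5, 9, 10, 11]
15 → extends → [1, 2, 5, 9, 10, 11, 15]
13 → replaces 15 → [1, 2, 5, 9, 10, 11, 13]
8 → replaces 9 → [1, 2, 5, 8, 10, 11, 13]
3 → replaces 5 → [1, 2, 3, 8, 10, 11, 13]
Seven tails, so the longest strictly increasing subsequence has length 7 (e.g. 1, 4, 6, 9, 10, 11, 15).

7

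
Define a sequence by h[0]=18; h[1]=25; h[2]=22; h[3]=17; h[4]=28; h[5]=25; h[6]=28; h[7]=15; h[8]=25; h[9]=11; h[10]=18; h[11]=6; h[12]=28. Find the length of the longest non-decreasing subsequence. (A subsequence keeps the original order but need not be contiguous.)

5

Let dp[i] be the length of the longest such subsequence ending at index i:
i:      0  1  2  3  4  5  6  7  8  9 10 11 12
h[i]:  18 25 22 17 28 25 28 15 25 11 18  6 28
dp:     1  2  2  1  3  3  4  1  4  1  2  1  5
Maximum dp value is 5.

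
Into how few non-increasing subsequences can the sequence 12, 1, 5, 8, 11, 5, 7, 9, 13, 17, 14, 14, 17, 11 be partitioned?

7

The minimum number of non-increasing subsequences covering a sequence equals the length of its longest strictly increasing subsequence.
LIS length is 7 (e.g. 1, 5, 8, 11, 13, 14, 17), so 7 piles are needed.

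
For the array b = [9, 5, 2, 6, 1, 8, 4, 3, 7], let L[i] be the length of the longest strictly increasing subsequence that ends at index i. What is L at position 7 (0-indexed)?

dp[i] = 1 + max{dp[j] : j<i, b[j]<b[i]} (or 1 if no such j):
i:     0 1 2 3 4 5 6 7 8
b[i]:  9 5 2 6 1 8 4 3 7
dp:    1 1 1 2 1 3 2 2 3
At index 7 the value is 2.

2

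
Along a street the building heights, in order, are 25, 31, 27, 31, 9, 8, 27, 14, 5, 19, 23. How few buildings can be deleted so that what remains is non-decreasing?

Fewest deletions = n − (longest non-decreasing subsequence).
Patience tails:
25 → extends → [25]
31 → extends → [25, 31]
27 → replaces 31 → [25, 27]
31 → extends → [25, 27, 31]
9 → replaces 25 → [9, 27, 31]
8 → replaces 9 → [8, 27, 31]
27 → replaces 31 → [8, 27, 27]
14 → replaces 27 → [8, 14, 27]
5 → replaces 8 → [5, 14, 27]
19 → replaces 27 → [5, 14, 19]
23 → extends → [5, 14, 19, 23]
Longest non-decreasing subsequence has length 4, so deletions = 11 − 4 = 7.

7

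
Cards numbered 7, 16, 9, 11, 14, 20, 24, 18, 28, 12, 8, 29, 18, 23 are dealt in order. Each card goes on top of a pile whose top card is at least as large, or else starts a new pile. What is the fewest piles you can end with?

8

The minimum number of non-increasing subsequences covering a sequence equals the length of its longest strictly increasing subsequence.
LIS length is 8 (e.g. 7, 9, 11, 14, 20, 24, 28, 29), so 8 piles are needed.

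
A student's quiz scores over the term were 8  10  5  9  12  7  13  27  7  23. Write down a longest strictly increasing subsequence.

Patience tails give the LIS length; then backtrack through the dp parents:
8 → extends → [8]
10 → extends → [8, 10]
5 → replaces 8 → [5, 10]
9 → replaces 10 → [5, 9]
12 → extends → [5, 9, 12]
7 → replaces 9 → [5, 7, 12]
13 → extends → [5, 7, 12, 13]
27 → extends → [5, 7, 12, 13, 27]
7 → already a tail → [5, 7, 12, 13, 27]
23 → replaces 27 → [5, 7, 12, 13, 23]
Length 5; one witness is 8, 10, 12, 13, 27.

8, 10, 12, 13, 27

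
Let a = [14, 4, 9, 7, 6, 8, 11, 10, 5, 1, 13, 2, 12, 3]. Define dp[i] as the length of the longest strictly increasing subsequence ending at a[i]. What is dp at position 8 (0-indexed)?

2

dp[i] = 1 + max{dp[j] : j<i, a[j]<a[i]} (or 1 if no such j):
i:      0  1  2  3  4  5  6  7  8  9 10 11 12 13
a[i]:  14  4  9  7  6  8 11 10  5  1 13  2 12  3
dp:     1  1  2  2  2  3  4  4  2  1  5  2  5  3
At index 8 the value is 2.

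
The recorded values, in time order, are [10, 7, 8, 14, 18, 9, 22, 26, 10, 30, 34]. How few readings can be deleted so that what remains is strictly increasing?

3

Fewest deletions = n − (longest strictly increasing subsequence).
i:      1  2  3  4  5  6  7  8  9 10 11
a[i]:  10  7  8 14 18  9 22 26 10 30 34
dp:     1  1  2  3  4  3  5  6  4  7  8
max dp = 8, so deletions = 11 − 8 = 3.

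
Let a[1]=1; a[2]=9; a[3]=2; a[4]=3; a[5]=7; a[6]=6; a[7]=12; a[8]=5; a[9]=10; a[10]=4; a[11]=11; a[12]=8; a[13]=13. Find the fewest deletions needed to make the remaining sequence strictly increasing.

6

Fewest deletions = n − (longest strictly increasing subsequence).
Patience tails:
1 → extends → [1]
9 → extends → [1, 9]
2 → replaces 9 → [1, 2]
3 → extends → [1, 2, 3]
7 → extends → [1, 2, 3, 7]
6 → replaces 7 → [1, 2, 3, 6]
12 → extends → [1, 2, 3, 6, 12]
5 → replaces 6 → [1, 2, 3, 5, 12]
10 → replaces 12 → [1, 2, 3, 5, 10]
4 → replaces 5 → [1, 2, 3, 4, 10]
11 → extends → [1, 2, 3, 4, 10, 11]
8 → replaces 10 → [1, 2, 3, 4, 8, 11]
13 → extends → [1, 2, 3, 4, 8, 11, 13]
Longest strictly increasing subsequence has length 7, so deletions = 13 − 7 = 6.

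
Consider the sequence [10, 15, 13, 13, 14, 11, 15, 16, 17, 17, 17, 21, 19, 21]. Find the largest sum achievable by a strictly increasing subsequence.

Let S[i] be the best sum of a strictly increasing subsequence ending at i:
i:       1   2   3   4   5   6   7   8   9  10  11  12  13  14
a[i]:   10  15  13  13  14  11  15  16  17  17  17  21  19  21
S:      10  25  23  23  37  21  52  68  85  85  85 106 104 125
Maximum is 125 (e.g. 10 + 13 + 14 + 15 + 16 + 17 + 19 + 21).

125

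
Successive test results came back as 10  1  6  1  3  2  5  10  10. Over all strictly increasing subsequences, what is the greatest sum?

19

Let S[i] be the best sum of a strictly increasing subsequence ending at i:
i:      1  2  3  4  5  6  7  8  9
a[i]:  10  1  6  1  3  2  5 10 10
S:     10  1  7  1  4  3  9 19 19
Maximum is 19 (e.g. 1 + 3 + 5 + 10).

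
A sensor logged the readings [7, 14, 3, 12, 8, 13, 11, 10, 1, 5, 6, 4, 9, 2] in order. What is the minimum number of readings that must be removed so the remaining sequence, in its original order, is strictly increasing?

10

Fewest deletions = n − (longest strictly increasing subsequence).
i:      1  2  3  4  5  6  7  8  9 10 11 12 13 14
a[i]:   7 14  3 12  8 13 11 10  1  5  6  4  9  2
dp:     1  2  1  2  2  3  3  3  1  2  3  2  4  2
max dp = 4, so deletions = 14 − 4 = 10.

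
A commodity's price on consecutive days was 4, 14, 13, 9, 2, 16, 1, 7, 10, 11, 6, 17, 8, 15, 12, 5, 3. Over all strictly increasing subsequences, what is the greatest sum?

Let S[i] be the best sum of a strictly increasing subsequence ending at i:
i:      1  2  3  4  5  6  7  8  9 10 11 12 13 14 15 16 17
a[i]:   4 14 13  9  2 16  1  7 10 11  6 17  8 15 12  5  3
S:      4 18 17 13  2 34  1 11 23 34 10 51 19 49 46  9  5
Maximum is 51 (e.g. 4 + 9 + 10 + 11 + 17).

51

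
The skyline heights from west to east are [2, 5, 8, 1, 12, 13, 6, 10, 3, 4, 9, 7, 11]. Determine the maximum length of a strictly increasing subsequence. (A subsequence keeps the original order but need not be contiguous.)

5

Track the smallest tail for each achievable length (strict):
2 → extends → [2]
5 → extends → [2, 5]
8 → extends → [2, 5, 8]
1 → replaces 2 → [1, 5, 8]
12 → extends → [1, 5, 8, 12]
13 → extends → [1, 5, 8, 12, 13]
6 → replaces 8 → [1, 5, 6, 12, 13]
10 → replaces 12 → [1, 5, 6, 10, 13]
3 → replaces 5 → [1, 3, 6, 10, 13]
4 → replaces 6 → [1, 3, 4, 10, 13]
9 → replaces 10 → [1, 3, 4, 9, 13]
7 → replaces 9 → [1, 3, 4, 7, 13]
11 → replaces 13 → [1, 3, 4, 7, 11]
Five tails, so the longest strictly increasing subsequence has length 5 (e.g. 2, 5, 8, 12, 13).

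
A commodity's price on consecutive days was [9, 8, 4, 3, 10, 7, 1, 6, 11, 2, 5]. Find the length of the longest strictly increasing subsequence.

3

Let dp[i] be the length of the longest such subsequence ending at index i:
i:      1  2  3  4  5  6  7  8  9 10 11
a[i]:   9  8  4  3 10  7  1  6 11  2  5
dp:     1  1  1  1  2  2  1  2  3  2  3
Maximum dp value is 3.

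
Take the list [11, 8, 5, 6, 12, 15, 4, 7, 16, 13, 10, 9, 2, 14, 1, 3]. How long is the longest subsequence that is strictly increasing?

Let dp[i] be the length of the longest such subsequence ending at index i:
i:      1  2  3  4  5  6  7  8  9 10 11 12 13 14 15 16
a[i]:  11  8  5  6 12 15  4  7 16 13 10  9  2 14  1  3
dp:     1  1  1  2  3  4  1  3  5  4  4  4  1  5  1  2
Maximum dp value is 5.

5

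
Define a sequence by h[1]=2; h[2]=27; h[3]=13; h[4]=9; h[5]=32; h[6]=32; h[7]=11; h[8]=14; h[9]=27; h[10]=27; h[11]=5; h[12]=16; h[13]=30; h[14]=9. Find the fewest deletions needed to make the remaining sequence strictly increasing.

8

Fewest deletions = n − (longest strictly increasing subsequence).
i:      1  2  3  4  5  6  7  8  9 10 11 12 13 14
h[i]:   2 27 13  9 32 32 11 14 27 27  5 16 30  9
dp:     1  2  2  2  3  3  3  4  5  5  2  5  6  3
max dp = 6, so deletions = 14 − 6 = 8.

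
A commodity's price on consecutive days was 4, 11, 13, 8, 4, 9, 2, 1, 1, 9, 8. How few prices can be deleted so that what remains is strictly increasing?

Fewest deletions = n − (longest strictly increasing subsequence).
Patience tails:
4 → extends → [4]
11 → extends → [4, 11]
13 → extends → [4, 11, 13]
8 → replaces 11 → [4, 8, 13]
4 → already a tail → [4, 8, 13]
9 → replaces 13 → [4, 8, 9]
2 → replaces 4 → [2, 8, 9]
1 → replaces 2 → [1, 8, 9]
1 → already a tail → [1, 8, 9]
9 → already a tail → [1, 8, 9]
8 → already a tail → [1, 8, 9]
Longest strictly increasing subsequence has length 3, so deletions = 11 − 3 = 8.

8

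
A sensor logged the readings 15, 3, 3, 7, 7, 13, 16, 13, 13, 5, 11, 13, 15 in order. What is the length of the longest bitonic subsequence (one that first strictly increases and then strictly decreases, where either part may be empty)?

6

inc[i] = longest strictly increasing subsequence ending at i; dec[i] = longest strictly decreasing subsequence starting at i:
i:      1  2  3  4  5  6  7  8  9 10 11 12 13
a[i]:  15  3  3  7  7 13 16 13 13  5 11 13 15
inc:    1  1  1  2  2  3  4  3  3  2  3  4  5
dec:    3  1  1  2  2  2  3  2  2  1  1  1  1
Best peak at i=7 (value 16): inc=4, dec=3, length 4+3−1 = 6.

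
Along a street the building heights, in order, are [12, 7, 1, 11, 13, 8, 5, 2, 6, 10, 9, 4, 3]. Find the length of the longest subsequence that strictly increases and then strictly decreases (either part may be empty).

7

inc[i] = longest strictly increasing subsequence ending at i; dec[i] = longest strictly decreasing subsequence starting at i:
i:      1  2  3  4  5  6  7  8  9 10 11 12 13
a[i]:  12  7  1 11 13  8  5  2  6 10  9  4  3
inc:    1  1  1  2  3  2  2  2  3  4  4  3  3
dec:    6  4  1  5  5  4  3  1  3  4  3  2  1
Best peak at i=5 (value 13): inc=3, dec=5, length 3+5−1 = 7.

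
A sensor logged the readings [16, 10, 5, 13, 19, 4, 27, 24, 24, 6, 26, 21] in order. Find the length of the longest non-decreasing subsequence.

6

Track the smallest tail for each achievable length (allowing ties):
16 → extends → [16]
10 → replaces 16 → [10]
5 → replaces 10 → [5]
13 → extends → [5, 13]
19 → extends → [5, 13, 19]
4 → replaces 5 → [4, 13, 19]
27 → extends → [4, 13, 19, 27]
24 → replaces 27 → [4, 13, 19, 24]
24 → extends → [4, 13, 19, 24, 24]
6 → replaces 13 → [4, 6, 19, 24, 24]
26 → extends → [4, 6, 19, 24, 24, 26]
21 → replaces 24 → [4, 6, 19, 21, 24, 26]
Six tails, so the longest non-decreasing subsequence has length 6 (e.g. 10, 13, 19, 24, 24, 26).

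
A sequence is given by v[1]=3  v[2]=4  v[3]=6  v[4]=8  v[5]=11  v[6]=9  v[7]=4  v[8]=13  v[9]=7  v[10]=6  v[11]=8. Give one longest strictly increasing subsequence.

Patience tails give the LIS length; then backtrack through the dp parents:
3 → extends → [3]
4 → extends → [3, 4]
6 → extends → [3, 4, 6]
8 → extends → [3, 4, 6, 8]
11 → extends → [3, 4, 6, 8, 11]
9 → replaces 11 → [3, 4, 6, 8, 9]
4 → already a tail → [3, 4, 6, 8, 9]
13 → extends → [3, 4, 6, 8, 9, 13]
7 → replaces 8 → [3, 4, 6, 7, 9, 13]
6 → already a tail → [3, 4, 6, 7, 9, 13]
8 → replaces 9 → [3, 4, 6, 7, 8, 13]
Length 6; one witness is 3, 4, 6, 8, 11, 13.

3, 4, 6, 8, 11, 13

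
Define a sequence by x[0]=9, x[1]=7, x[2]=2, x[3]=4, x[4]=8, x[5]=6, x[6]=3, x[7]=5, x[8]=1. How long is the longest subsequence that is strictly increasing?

3

Track the smallest tail for each achievable length (strict):
9 → extends → [9]
7 → replaces 9 → [7]
2 → replaces 7 → [2]
4 → extends → [2, 4]
8 → extends → [2, 4, 8]
6 → replaces 8 → [2, 4, 6]
3 → replaces 4 → [2, 3, 6]
5 → replaces 6 → [2, 3, 5]
1 → replaces 2 → [1, 3, 5]
Three tails, so the longest strictly increasing subsequence has length 3 (e.g. 2, 4, 8).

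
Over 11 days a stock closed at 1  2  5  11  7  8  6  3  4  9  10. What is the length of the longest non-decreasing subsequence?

7

Let dp[i] be the length of the longest such subsequence ending at index i:
i:      1  2  3  4  5  6  7  8  9 10 11
a[i]:   1  2  5 11  7  8  6  3  4  9 10
dp:     1  2  3  4  4  5  4  3  4  6  7
Maximum dp value is 7.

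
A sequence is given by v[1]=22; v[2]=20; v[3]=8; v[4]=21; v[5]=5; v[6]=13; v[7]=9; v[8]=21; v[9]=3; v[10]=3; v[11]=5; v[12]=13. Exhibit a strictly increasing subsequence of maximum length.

8, 13, 21

Patience tails give the LIS length; then backtrack through the dp parents:
22 → extends → [22]
20 → replaces 22 → [20]
8 → replaces 20 → [8]
21 → extends → [8, 21]
5 → replaces 8 → [5, 21]
13 → replaces 21 → [5, 13]
9 → replaces 13 → [5, 9]
21 → extends → [5, 9, 21]
3 → replaces 5 → [3, 9, 21]
3 → already a tail → [3, 9, 21]
5 → replaces 9 → [3, 5, 21]
13 → replaces 21 → [3, 5, 13]
Length 3; one witness is 8, 13, 21.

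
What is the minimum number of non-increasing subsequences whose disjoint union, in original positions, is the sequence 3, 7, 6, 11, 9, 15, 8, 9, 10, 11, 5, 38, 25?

7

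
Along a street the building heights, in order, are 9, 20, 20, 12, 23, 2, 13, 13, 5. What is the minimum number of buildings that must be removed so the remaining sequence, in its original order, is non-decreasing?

Fewest deletions = n − (longest non-decreasing subsequence).
Patience tails:
9 → extends → [9]
20 → extends → [9, 20]
20 → extends → [9, 20, 20]
12 → replaces 20 → [9, 12, 20]
23 → extends → [9, 12, 20, 23]
2 → replaces 9 → [2, 12, 20, 23]
13 → replaces 20 → [2, 12, 13, 23]
13 → replaces 23 → [2, 12, 13, 13]
5 → replaces 12 → [2, 5, 13, 13]
Longest non-decreasing subsequence has length 4, so deletions = 9 − 4 = 5.

5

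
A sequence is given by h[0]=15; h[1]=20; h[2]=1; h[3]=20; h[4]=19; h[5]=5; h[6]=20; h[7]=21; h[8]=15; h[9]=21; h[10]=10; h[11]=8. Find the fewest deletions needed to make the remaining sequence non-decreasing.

Fewest deletions = n − (longest non-decreasing subsequence).
Patience tails:
15 → extends → [15]
20 → extends → [15, 20]
1 → replaces 15 → [1, 20]
20 → extends → [1, 20, 20]
19 → replaces 20 → [1, 19, 20]
5 → replaces 19 → [1, 5, 20]
20 → extends → [1, 5, 20, 20]
21 → extends → [1, 5, 20, 20, 21]
15 → replaces 20 → [1, 5, 15, 20, 21]
21 → extends → [1, 5, 15, 20, 21, 21]
10 → replaces 15 → [1, 5, 10, 20, 21, 21]
8 → replaces 10 → [1, 5, 8, 20, 21, 21]
Longest non-decreasing subsequence has length 6, so deletions = 12 − 6 = 6.

6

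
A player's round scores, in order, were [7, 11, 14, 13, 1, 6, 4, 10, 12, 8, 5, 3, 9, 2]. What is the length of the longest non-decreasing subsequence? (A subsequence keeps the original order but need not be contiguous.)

4

Track the smallest tail for each achievable length (allowing ties):
7 → extends → [7]
11 → extends → [7, 11]
14 → extends → [7, 11, 14]
13 → replaces 14 → [7, 11, 13]
1 → replaces 7 → [1, 11, 13]
6 → replaces 11 → [1, 6, 13]
4 → replaces 6 → [1, 4, 13]
10 → replaces 13 → [1, 4, 10]
12 → extends → [1, 4, 10, 12]
8 → replaces 10 → [1, 4, 8, 12]
5 → replaces 8 → [1, 4, 5, 12]
3 → replaces 4 → [1, 3, 5, 12]
9 → replaces 12 → [1, 3, 5, 9]
2 → replaces 3 → [1, 2, 5, 9]
Four tails, so the longest non-decreasing subsequence has length 4 (e.g. 1, 6, 10, 12).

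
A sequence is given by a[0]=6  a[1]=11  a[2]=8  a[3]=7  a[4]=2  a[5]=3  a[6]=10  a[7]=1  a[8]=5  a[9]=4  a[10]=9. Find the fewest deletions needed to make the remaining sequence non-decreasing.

Fewest deletions = n − (longest non-decreasing subsequence).
Patience tails:
6 → extends → [6]
11 → extends → [6, 11]
8 → replaces 11 → [6, 8]
7 → replaces 8 → [6, 7]
2 → replaces 6 → [2, 7]
3 → replaces 7 → [2, 3]
10 → extends → [2, 3, 10]
1 → replaces 2 → [1, 3, 10]
5 → replaces 10 → [1, 3, 5]
4 → replaces 5 → [1, 3, 4]
9 → extends → [1, 3, 4, 9]
Longest non-decreasing subsequence has length 4, so deletions = 11 − 4 = 7.

7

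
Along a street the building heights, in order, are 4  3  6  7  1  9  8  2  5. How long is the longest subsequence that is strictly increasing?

4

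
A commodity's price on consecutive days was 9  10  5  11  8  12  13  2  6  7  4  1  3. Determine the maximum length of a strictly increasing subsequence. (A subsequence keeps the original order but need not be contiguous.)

5

Track the smallest tail for each achievable length (strict):
9 → extends → [9]
10 → extends → [9, 10]
5 → replaces 9 → [5, 10]
11 → extends → [5, 10, 11]
8 → replaces 10 → [5, 8, 11]
12 → extends → [5, 8, 11, 12]
13 → extends → [5, 8, 11, 12, 13]
2 → replaces 5 → [2, 8, 11, 12, 13]
6 → replaces 8 → [2, 6, 11, 12, 13]
7 → replaces 11 → [2, 6, 7, 12, 13]
4 → replaces 6 → [2, 4, 7, 12, 13]
1 → replaces 2 → [1, 4, 7, 12, 13]
3 → replaces 4 → [1, 3, 7, 12, 13]
Five tails, so the longest strictly increasing subsequence has length 5 (e.g. 9, 10, 11, 12, 13).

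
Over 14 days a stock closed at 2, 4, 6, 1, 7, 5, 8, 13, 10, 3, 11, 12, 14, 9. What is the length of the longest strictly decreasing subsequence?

Let dp[i] be the longest strictly decreasing subsequence ending at i:
i:      1  2  3  4  5  6  7  8  9 10 11 12 13 14
a[i]:   2  4  6  1  7  5  8 13 10  3 11 12 14  9
dp:     1  1  1  2  1  2  1  1  2  3  2  2  1  3
Maximum is 3.

3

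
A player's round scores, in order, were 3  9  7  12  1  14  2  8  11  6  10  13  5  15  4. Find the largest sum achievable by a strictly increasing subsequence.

Let S[i] be the best sum of a strictly increasing subsequence ending at i:
i:      1  2  3  4  5  6  7  8  9 10 11 12 13 14 15
a[i]:   3  9  7 12  1 14  2  8 11  6 10 13  5 15  4
S:      3 12 10 24  1 38  3 18 29  9 28 42  8 57  7
Maximum is 57 (e.g. 3 + 7 + 8 + 11 + 13 + 15).

57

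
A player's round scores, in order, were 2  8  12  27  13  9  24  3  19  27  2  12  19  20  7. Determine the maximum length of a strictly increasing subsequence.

Let dp[i] be the length of the longest such subsequence ending at index i:
i:      1  2  3  4  5  6  7  8  9 10 11 12 13 14 15
a[i]:   2  8 12 27 13  9 24  3 19 27  2 12 19 20  7
dp:     1  2  3  4  4  3  5  2  5  6  1  4  5  6  3
Maximum dp value is 6.

6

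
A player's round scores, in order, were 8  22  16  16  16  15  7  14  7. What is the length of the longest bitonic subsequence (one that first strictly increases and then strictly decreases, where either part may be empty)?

inc[i] = longest strictly increasing subsequence ending at i; dec[i] = longest strictly decreasing subsequence starting at i:
i:      1  2  3  4  5  6  7  8  9
a[i]:   8 22 16 16 16 15  7 14  7
inc:    1  2  2  2  2  2  1  2  1
dec:    2  5  4  4  4  3  1  2  1
Best peak at i=2 (value 22): inc=2, dec=5, length 2+5−1 = 6.

6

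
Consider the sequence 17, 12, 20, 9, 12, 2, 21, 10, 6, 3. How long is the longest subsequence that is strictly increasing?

Track the smallest tail for each achievable length (strict):
17 → extends → [17]
12 → replaces 17 → [12]
20 → extends → [12, 20]
9 → replaces 12 → [9, 20]
12 → replaces 20 → [9, 12]
2 → replaces 9 → [2, 12]
21 → extends → [2, 12, 21]
10 → replaces 12 → [2, 10, 21]
6 → replaces 10 → [2, 6, 21]
3 → replaces 6 → [2, 3, 21]
Three tails, so the longest strictly increasing subsequence has length 3 (e.g. 17, 20, 21).

3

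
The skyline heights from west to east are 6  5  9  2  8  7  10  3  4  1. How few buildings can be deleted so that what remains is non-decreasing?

Fewest deletions = n − (longest non-decreasing subsequence).
i:      1  2  3  4  5  6  7  8  9 10
a[i]:   6  5  9  2  8  7 10  3  4  1
dp:     1  1  2  1  2  2  3  2  3  1
max dp = 3, so deletions = 10 − 3 = 7.

7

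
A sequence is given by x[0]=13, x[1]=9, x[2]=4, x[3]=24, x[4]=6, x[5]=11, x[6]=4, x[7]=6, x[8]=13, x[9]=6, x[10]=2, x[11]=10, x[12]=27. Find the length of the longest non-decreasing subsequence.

Track the smallest tail for each achievable length (allowing ties):
13 → extends → [13]
9 → replaces 13 → [9]
4 → replaces 9 → [4]
24 → extends → [4, 24]
6 → replaces 24 → [4, 6]
11 → extends → [4, 6, 11]
4 → replaces 6 → [4, 4, 11]
6 → replaces 11 → [4, 4, 6]
13 → extends → [4, 4, 6, 13]
6 → replaces 13 → [4, 4, 6, 6]
2 → replaces 4 → [2, 4, 6, 6]
10 → extends → [2, 4, 6, 6, 10]
27 → extends → [2, 4, 6, 6, 10, 27]
Six tails, so the longest non-decreasing subsequence has length 6 (e.g. 4, 6, 6, 6, 10, 27).

6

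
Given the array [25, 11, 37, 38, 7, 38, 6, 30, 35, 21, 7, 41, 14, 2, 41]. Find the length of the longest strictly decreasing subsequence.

Negate each value so 'decreasing' becomes 'increasing', then run patience tails on the negated sequence:
-25 → extends → [-25]
-11 → extends → [-25, -11]
-37 → replaces -25 → [-37, -11]
-38 → replaces -37 → [-38, -11]
-7 → extends → [-38, -11, -7]
-38 → already a tail → [-38, -11, -7]
-6 → extends → [-38, -11, -7, -6]
-30 → replaces -11 → [-38, -30, -7, -6]
-35 → replaces -30 → [-38, -35, -7, -6]
-21 → replaces -7 → [-38, -35, -21, -6]
-7 → replaces -6 → [-38, -35, -21, -7]
-41 → replaces -38 → [-41, -35, -21, -7]
-14 → replaces -7 → [-41, -35, -21, -14]
-2 → extends → [-41, -35, -21, -14, -2]
-41 → already a tail → [-41, -35, -21, -14, -2]
Five tails, so the longest strictly decreasing subsequence of the original has length 5.

5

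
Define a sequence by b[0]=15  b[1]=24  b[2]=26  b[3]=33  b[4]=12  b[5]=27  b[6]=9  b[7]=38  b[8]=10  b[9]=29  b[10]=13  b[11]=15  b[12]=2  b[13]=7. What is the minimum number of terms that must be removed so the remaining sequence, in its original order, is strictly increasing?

9

Fewest deletions = n − (longest strictly increasing subsequence).
i:      0  1  2  3  4  5  6  7  8  9 10 11 12 13
b[i]:  15 24 26 33 12 27  9 38 10 29 13 15  2  7
dp:     1  2  3  4  1  4  1  5  2  5  3  4  1  2
max dp = 5, so deletions = 14 − 5 = 9.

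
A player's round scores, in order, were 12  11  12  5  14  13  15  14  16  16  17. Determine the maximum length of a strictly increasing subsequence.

Track the smallest tail for each achievable length (strict):
12 → extends → [12]
11 → replaces 12 → [11]
12 → extends → [11, 12]
5 → replaces 11 → [5, 12]
14 → extends → [5, 12, 14]
13 → replaces 14 → [5, 12, 13]
15 → extends → [5, 12, 13, 15]
14 → replaces 15 → [5, 12, 13, 14]
16 → extends → [5, 12, 13, 14, 16]
16 → already a tail → [5, 12, 13, 14, 16]
17 → extends → [5, 12, 13, 14, 16, 17]
Six tails, so the longest strictly increasing subsequence has length 6 (e.g. 11, 12, 14, 15, 16, 17).

6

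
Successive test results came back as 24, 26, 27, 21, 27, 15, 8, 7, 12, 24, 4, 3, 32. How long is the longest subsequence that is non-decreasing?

Let dp[i] be the length of the longest such subsequence ending at index i:
i:      1  2  3  4  5  6  7  8  9 10 11 12 13
a[i]:  24 26 27 21 27 15  8  7 12 24  4  3 32
dp:     1  2  3  1  4  1  1  1  2  3  1  1  5
Maximum dp value is 5.

5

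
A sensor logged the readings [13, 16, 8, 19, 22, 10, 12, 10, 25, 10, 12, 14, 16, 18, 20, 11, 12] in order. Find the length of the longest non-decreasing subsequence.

9

Let dp[i] be the length of the longest such subsequence ending at index i:
i:      1  2  3  4  5  6  7  8  9 10 11 12 13 14 15 16 17
a[i]:  13 16  8 19 22 10 12 10 25 10 12 14 16 18 20 11 12
dp:     1  2  1  3  4  2  3  3  5  4  5  6  7  8  9  5  6
Maximum dp value is 9.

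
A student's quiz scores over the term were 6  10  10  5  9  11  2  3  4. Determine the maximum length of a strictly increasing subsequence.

3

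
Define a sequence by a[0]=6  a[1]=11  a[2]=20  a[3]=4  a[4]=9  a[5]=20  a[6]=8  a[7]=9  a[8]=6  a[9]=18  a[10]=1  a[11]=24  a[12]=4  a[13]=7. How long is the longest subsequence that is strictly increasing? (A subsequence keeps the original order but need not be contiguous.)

5

Let dp[i] be the length of the longest such subsequence ending at index i:
i:      0  1  2  3  4  5  6  7  8  9 10 11 12 13
a[i]:   6 11 20  4  9 20  8  9  6 18  1 24  4  7
dp:     1  2  3  1  2  3  2  3  2  4  1  5  2  3
Maximum dp value is 5.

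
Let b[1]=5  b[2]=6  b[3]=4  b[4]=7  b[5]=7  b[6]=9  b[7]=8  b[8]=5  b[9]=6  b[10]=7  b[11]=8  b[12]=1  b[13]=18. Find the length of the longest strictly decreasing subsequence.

Let dp[i] be the longest strictly decreasing subsequence ending at i:
i:      1  2  3  4  5  6  7  8  9 10 11 12 13
b[i]:   5  6  4  7  7  9  8  5  6  7  8  1 18
dp:     1  1  2  1  1  1  2  3  3  3  2  4  1
Maximum is 4.

4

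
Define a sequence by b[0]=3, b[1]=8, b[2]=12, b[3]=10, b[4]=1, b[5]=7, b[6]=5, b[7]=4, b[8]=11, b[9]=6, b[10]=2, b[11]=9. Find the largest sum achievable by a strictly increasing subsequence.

Let S[i] be the best sum of a strictly increasing subsequence ending at i:
i:      0  1  2  3  4  5  6  7  8  9 10 11
b[i]:   3  8 12 10  1  7  5  4 11  6  2  9
S:      3 11 23 21  1 10  8  7 32 14  3 23
Maximum is 32 (e.g. 3 + 8 + 10 + 11).

32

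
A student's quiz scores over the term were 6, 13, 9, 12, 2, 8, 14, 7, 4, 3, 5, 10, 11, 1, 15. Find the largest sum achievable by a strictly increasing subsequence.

56

Let S[i] be the best sum of a strictly increasing subsequence ending at i:
i:      1  2  3  4  5  6  7  8  9 10 11 12 13 14 15
a[i]:   6 13  9 12  2  8 14  7  4  3  5 10 11  1 15
S:      6 19 15 27  2 14 41 13  6  5 11 25 36  1 56
Maximum is 56 (e.g. 6 + 9 + 12 + 14 + 15).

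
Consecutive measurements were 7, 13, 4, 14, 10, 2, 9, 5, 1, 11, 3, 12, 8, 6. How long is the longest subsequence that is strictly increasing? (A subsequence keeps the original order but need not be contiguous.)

4

Let dp[i] be the length of the longest such subsequence ending at index i:
i:      1  2  3  4  5  6  7  8  9 10 11 12 13 14
a[i]:   7 13  4 14 10  2  9  5  1 11  3 12  8  6
dp:     1  2  1  3  2  1  2  2  1  3  2  4  3  3
Maximum dp value is 4.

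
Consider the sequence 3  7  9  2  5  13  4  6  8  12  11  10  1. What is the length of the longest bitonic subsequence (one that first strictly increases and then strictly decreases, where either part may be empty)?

inc[i] = longest strictly increasing subsequence ending at i; dec[i] = longest strictly decreasing subsequence starting at i:
i:      1  2  3  4  5  6  7  8  9 10 11 12 13
a[i]:   3  7  9  2  5 13  4  6  8 12 11 10  1
inc:    1  2  3  1  2  4  2  3  4  5  5  5  1
dec:    3  4  4  2  3  5  2  2  2  4  3  2  1
Best peak at i=6 (value 13): inc=4, dec=5, length 4+5−1 = 8.

8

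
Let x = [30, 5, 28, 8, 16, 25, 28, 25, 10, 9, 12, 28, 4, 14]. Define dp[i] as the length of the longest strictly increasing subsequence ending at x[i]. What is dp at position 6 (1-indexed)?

4

dp[i] = 1 + max{dp[j] : j<i, x[j]<x[i]} (or 1 if no such j):
i:      1  2  3  4  5  6  7  8  9 10 11 12 13 14
x[i]:  30  5 28  8 16 25 28 25 10  9 12 28  4 14
dp:     1  1  2  2  3  4  5  4  3  3  4  5  1  5
At index 6 the value is 4.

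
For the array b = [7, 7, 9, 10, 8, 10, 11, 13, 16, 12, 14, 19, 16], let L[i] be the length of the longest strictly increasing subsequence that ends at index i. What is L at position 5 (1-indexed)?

2

dp[i] = 1 + max{dp[j] : j<i, b[j]<b[i]} (or 1 if no such j):
i:      1  2  3  4  5  6  7  8  9 10 11 12 13
b[i]:   7  7  9 10  8 10 11 13 16 12 14 19 16
dp:     1  1  2  3  2  3  4  5  6  5  6  7  7
At index 5 the value is 2.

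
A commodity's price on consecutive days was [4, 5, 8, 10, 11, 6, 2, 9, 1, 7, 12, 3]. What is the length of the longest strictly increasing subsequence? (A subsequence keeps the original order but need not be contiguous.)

6

Track the smallest tail for each achievable length (strict):
4 → extends → [4]
5 → extends → [4, 5]
8 → extends → [4, 5, 8]
10 → extends → [4, 5, 8, 10]
11 → extends → [4, 5, 8, 10, 11]
6 → replaces 8 → [4, 5, 6, 10, 11]
2 → replaces 4 → [2, 5, 6, 10, 11]
9 → replaces 10 → [2, 5, 6, 9, 11]
1 → replaces 2 → [1, 5, 6, 9, 11]
7 → replaces 9 → [1, 5, 6, 7, 11]
12 → extends → [1, 5, 6, 7, 11, 12]
3 → replaces 5 → [1, 3, 6, 7, 11, 12]
Six tails, so the longest strictly increasing subsequence has length 6 (e.g. 4, 5, 8, 10, 11, 12).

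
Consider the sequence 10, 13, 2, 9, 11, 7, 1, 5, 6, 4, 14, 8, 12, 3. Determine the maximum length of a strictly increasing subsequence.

Track the smallest tail for each achievable length (strict):
10 → extends → [10]
13 → extends → [10, 13]
2 → replaces 10 → [2, 13]
9 → replaces 13 → [2, 9]
11 → extends → [2, 9, 11]
7 → replaces 9 → [2, 7, 11]
1 → replaces 2 → [1, 7, 11]
5 → replaces 7 → [1, 5, 11]
6 → replaces 11 → [1, 5, 6]
4 → replaces 5 → [1, 4, 6]
14 → extends → [1, 4, 6, 14]
8 → replaces 14 → [1, 4, 6, 8]
12 → extends → [1, 4, 6, 8, 12]
3 → replaces 4 → [1, 3, 6, 8, 12]
Five tails, so the longest strictly increasing subsequence has length 5 (e.g. 2, 5, 6, 8, 12).

5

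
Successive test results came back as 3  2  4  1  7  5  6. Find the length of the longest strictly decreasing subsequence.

3

Negate each value so 'decreasing' becomes 'increasing', then run patience tails on the negated sequence:
-3 → extends → [-3]
-2 → extends → [-3, -2]
-4 → replaces -3 → [-4, -2]
-1 → extends → [-4, -2, -1]
-7 → replaces -4 → [-7, -2, -1]
-5 → replaces -2 → [-7, -5, -1]
-6 → replaces -5 → [-7, -6, -1]
Three tails, so the longest strictly decreasing subsequence of the original has length 3.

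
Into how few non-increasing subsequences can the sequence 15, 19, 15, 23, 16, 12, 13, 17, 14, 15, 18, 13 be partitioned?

5

Place each on the leftmost legal pile:
15 → new pile 1 (tops now [15])
19 → new pile 2 (tops now [15, 19])
15 → pile 1 (tops now [15, 19])
23 → new pile 3 (tops now [15, 19, 23])
16 → pile 2 (tops now [15, 16, 23])
12 → pile 1 (tops now [12, 16, 23])
13 → pile 2 (tops now [12, 13, 23])
17 → pile 3 (tops now [12, 13, 17])
14 → pile 3 (tops now [12, 13, 14])
15 → new pile 4 (tops now [12, 13, 14, 15])
18 → new pile 5 (tops now [12, 13, 14, 15, 18])
13 → pile 2 (tops now [12, 13, 14, 15, 18])
Five piles.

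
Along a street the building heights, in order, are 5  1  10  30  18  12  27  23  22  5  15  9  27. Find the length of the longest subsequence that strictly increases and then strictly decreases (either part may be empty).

8

inc[i] = longest strictly increasing subsequence ending at i; dec[i] = longest strictly decreasing subsequence starting at i:
i:      1  2  3  4  5  6  7  8  9 10 11 12 13
a[i]:   5  1 10 30 18 12 27 23 22  5 15  9 27
inc:    1  1  2  3  3  3  4  4  4  2  4  3  5
dec:    2  1  2  6  3  2  5  4  3  1  2  1  1
Best peak at i=4 (value 30): inc=3, dec=6, length 3+6−1 = 8.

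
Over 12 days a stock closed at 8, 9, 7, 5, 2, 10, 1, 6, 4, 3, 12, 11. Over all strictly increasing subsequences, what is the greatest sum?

Let S[i] be the best sum of a strictly increasing subsequence ending at i:
i:      1  2  3  4  5  6  7  8  9 10 11 12
a[i]:   8  9  7  5  2 10  1  6  4  3 12 11
S:      8 17  7  5  2 27  1 11  6  5 39 38
Maximum is 39 (e.g. 8 + 9 + 10 + 12).

39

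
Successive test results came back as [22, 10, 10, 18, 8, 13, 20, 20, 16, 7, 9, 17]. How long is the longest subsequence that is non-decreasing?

Track the smallest tail for each achievable length (allowing ties):
22 → extends → [22]
10 → replaces 22 → [10]
10 → extends → [10, 10]
18 → extends → [10, 10, 18]
8 → replaces 10 → [8, 10, 18]
13 → replaces 18 → [8, 10, 13]
20 → extends → [8, 10, 13, 20]
20 → extends → [8, 10, 13, 20, 20]
16 → replaces 20 → [8, 10, 13, 16, 20]
7 → replaces 8 → [7, 10, 13, 16, 20]
9 → replaces 10 → [7, 9, 13, 16, 20]
17 → replaces 20 → [7, 9, 13, 16, 17]
Five tails, so the longest non-decreasing subsequence has length 5 (e.g. 10, 10, 18, 20, 20).

5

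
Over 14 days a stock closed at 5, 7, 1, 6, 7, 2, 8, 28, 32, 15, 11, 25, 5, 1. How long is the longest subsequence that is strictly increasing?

6

Track the smallest tail for each achievable length (strict):
5 → extends → [5]
7 → extends → [5, 7]
1 → replaces 5 → [1, 7]
6 → replaces 7 → [1, 6]
7 → extends → [1, 6, 7]
2 → replaces 6 → [1, 2, 7]
8 → extends → [1, 2, 7, 8]
28 → extends → [1, 2, 7, 8, 28]
32 → extends → [1, 2, 7, 8, 28, 32]
15 → replaces 28 → [1, 2, 7, 8, 15, 32]
11 → replaces 15 → [1, 2, 7, 8, 11, 32]
25 → replaces 32 → [1, 2, 7, 8, 11, 25]
5 → replaces 7 → [1, 2, 5, 8, 11, 25]
1 → already a tail → [1, 2, 5, 8, 11, 25]
Six tails, so the longest strictly increasing subsequence has length 6 (e.g. 5, 6, 7, 8, 28, 32).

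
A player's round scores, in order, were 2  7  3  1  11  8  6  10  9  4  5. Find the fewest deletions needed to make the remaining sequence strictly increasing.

Fewest deletions = n − (longest strictly increasing subsequence).
Patience tails:
2 → extends → [2]
7 → extends → [2, 7]
3 → replaces 7 → [2, 3]
1 → replaces 2 → [1, 3]
11 → extends → [1, 3, 11]
8 → replaces 11 → [1, 3, 8]
6 → replaces 8 → [1, 3, 6]
10 → extends → [1, 3, 6, 10]
9 → replaces 10 → [1, 3, 6, 9]
4 → replaces 6 → [1, 3, 4, 9]
5 → replaces 9 → [1, 3, 4, 5]
Longest strictly increasing subsequence has length 4, so deletions = 11 − 4 = 7.

7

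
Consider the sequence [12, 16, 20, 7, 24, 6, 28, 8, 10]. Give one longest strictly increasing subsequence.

12, 16, 20, 24, 28

Patience tails give the LIS length; then backtrack through the dp parents:
12 → extends → [12]
16 → extends → [12, 16]
20 → extends → [12, 16, 20]
7 → replaces 12 → [7, 16, 20]
24 → extends → [7, 16, 20, 24]
6 → replaces 7 → [6, 16, 20, 24]
28 → extends → [6, 16, 20, 24, 28]
8 → replaces 16 → [6, 8, 20, 24, 28]
10 → replaces 20 → [6, 8, 10, 24, 28]
Length 5; one witness is 12, 16, 20, 24, 28.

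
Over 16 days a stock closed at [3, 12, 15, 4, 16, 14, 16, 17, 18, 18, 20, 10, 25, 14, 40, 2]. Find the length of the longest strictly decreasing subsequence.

Let dp[i] be the longest strictly decreasing subsequence ending at i:
i:      1  2  3  4  5  6  7  8  9 10 11 12 13 14 15 16
a[i]:   3 12 15  4 16 14 16 17 18 18 20 10 25 14 40  2
dp:     1  1  1  2  1  2  1  1  1  1  1  3  1  2  1  4
Maximum is 4.

4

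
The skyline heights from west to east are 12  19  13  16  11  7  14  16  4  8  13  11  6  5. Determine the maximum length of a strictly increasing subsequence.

Let dp[i] be the length of the longest such subsequence ending at index i:
i:      1  2  3  4  5  6  7  8  9 10 11 12 13 14
a[i]:  12 19 13 16 11  7 14 16  4  8 13 11  6  5
dp:     1  2  2  3  1  1  3  4  1  2  3  3  2  2
Maximum dp value is 4.

4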